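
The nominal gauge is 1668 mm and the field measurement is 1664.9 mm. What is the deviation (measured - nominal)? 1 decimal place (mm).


Deviation = measured - nominal
Deviation = 1664.9 - 1668
Deviation = -3.1 mm

-3.1


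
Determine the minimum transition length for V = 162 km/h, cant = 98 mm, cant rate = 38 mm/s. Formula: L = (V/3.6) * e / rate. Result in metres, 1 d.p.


Convert speed: V = 162 / 3.6 = 45.0 m/s
L = 45.0 * 98 / 38
L = 4410.0 / 38
L = 116.1 m

116.1


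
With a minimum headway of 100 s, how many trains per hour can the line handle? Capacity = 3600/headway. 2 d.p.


Capacity = 3600 / headway
Capacity = 3600 / 100
Capacity = 36.00 trains/hour

36.00


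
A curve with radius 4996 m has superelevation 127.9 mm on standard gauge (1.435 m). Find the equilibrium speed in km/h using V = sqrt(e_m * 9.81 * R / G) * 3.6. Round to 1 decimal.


Convert cant: e = 127.9 mm = 0.1279 m
V_ms = sqrt(0.1279 * 9.81 * 4996 / 1.435)
V_ms = sqrt(4368.2761) = 66.0929 m/s
V = 66.0929 * 3.6 = 237.9 km/h

237.9


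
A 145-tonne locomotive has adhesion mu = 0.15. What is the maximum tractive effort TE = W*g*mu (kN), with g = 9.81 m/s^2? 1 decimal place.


TE_max = W * g * mu
TE_max = 145 * 9.81 * 0.15
TE_max = 1422.45 * 0.15
TE_max = 213.4 kN

213.4


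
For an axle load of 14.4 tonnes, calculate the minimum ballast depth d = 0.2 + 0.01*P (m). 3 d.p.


d = 0.2 + 0.01 * 14.4
d = 0.2 + 0.144
d = 0.344 m

0.344


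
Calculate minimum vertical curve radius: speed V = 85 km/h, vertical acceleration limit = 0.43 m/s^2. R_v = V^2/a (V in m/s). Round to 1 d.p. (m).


Convert speed: V = 85 / 3.6 = 23.6111 m/s
V^2 = 557.4846 m^2/s^2
R_v = 557.4846 / 0.43
R_v = 1296.5 m

1296.5


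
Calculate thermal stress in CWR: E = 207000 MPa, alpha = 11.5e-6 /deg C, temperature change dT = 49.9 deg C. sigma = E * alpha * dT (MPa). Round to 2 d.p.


sigma = E * alpha * dT
sigma = 207000 * 11.5e-6 * 49.9
sigma = 2.3805 * 49.9
sigma = 118.79 MPa

118.79


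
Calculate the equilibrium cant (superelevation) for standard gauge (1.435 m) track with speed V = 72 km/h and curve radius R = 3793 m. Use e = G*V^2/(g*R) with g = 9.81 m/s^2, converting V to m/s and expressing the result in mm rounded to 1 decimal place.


Convert speed: V = 72 / 3.6 = 20.0 m/s
Apply formula: e = 1.435 * 20.0^2 / (9.81 * 3793)
e = 1.435 * 400.0 / 37209.33
e = 0.015426 m = 15.4 mm

15.4


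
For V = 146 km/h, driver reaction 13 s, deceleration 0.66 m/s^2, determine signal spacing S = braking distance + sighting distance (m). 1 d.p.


V = 146 / 3.6 = 40.5556 m/s
Braking distance = 40.5556^2 / (2*0.66) = 1246.0251 m
Sighting distance = 40.5556 * 13 = 527.2222 m
S = 1246.0251 + 527.2222 = 1773.2 m

1773.2


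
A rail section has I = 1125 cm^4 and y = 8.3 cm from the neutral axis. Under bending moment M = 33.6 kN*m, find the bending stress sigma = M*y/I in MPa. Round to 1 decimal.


Convert units:
M = 33.6 kN*m = 33600000 N*mm
y = 8.3 cm = 83 mm
I = 1125 cm^4 = 11250000 mm^4
sigma = 33600000 * 83 / 11250000
sigma = 247.9 MPa

247.9


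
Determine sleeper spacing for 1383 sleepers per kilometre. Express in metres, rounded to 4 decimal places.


Spacing = 1000 m / number of sleepers
Spacing = 1000 / 1383
Spacing = 0.7231 m

0.7231


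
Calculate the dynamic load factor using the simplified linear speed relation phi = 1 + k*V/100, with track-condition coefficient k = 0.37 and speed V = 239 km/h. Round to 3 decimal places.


phi = 1 + k * V / 100
phi = 1 + 0.37 * 239 / 100
phi = 1 + 0.8843
phi = 1.884

1.884


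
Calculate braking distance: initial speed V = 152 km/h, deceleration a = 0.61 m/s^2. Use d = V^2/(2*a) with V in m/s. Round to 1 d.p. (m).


Convert speed: V = 152 / 3.6 = 42.2222 m/s
V^2 = 1782.716
d = 1782.716 / (2 * 0.61)
d = 1782.716 / 1.22
d = 1461.2 m

1461.2


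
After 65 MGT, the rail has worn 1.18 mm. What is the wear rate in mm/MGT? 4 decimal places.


Wear rate = total wear / cumulative tonnage
Rate = 1.18 / 65
Rate = 0.0182 mm/MGT

0.0182


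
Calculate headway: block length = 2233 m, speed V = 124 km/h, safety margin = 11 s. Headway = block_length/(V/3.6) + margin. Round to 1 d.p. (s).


V = 124 / 3.6 = 34.4444 m/s
Block traversal time = 2233 / 34.4444 = 64.829 s
Headway = 64.829 + 11
Headway = 75.8 s

75.8


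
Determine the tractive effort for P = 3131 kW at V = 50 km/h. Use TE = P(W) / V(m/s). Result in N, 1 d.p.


Convert: P = 3131 kW = 3131000 W
V = 50 / 3.6 = 13.8889 m/s
TE = 3131000 / 13.8889
TE = 225432.0 N

225432.0


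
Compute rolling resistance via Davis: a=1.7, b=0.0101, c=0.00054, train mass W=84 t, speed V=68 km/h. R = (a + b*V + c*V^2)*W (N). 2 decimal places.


b*V = 0.0101 * 68 = 0.6868
c*V^2 = 0.00054 * 4624 = 2.49696
R_per_t = 1.7 + 0.6868 + 2.49696 = 4.88376 N/t
R_total = 4.88376 * 84 = 410.24 N

410.24


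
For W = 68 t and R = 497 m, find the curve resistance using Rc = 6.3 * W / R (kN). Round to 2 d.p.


Rc = 6.3 * W / R
Rc = 6.3 * 68 / 497
Rc = 428.4 / 497
Rc = 0.86 kN

0.86


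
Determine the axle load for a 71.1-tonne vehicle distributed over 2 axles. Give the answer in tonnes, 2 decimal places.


Load per axle = total weight / number of axles
Load = 71.1 / 2
Load = 35.55 tonnes

35.55


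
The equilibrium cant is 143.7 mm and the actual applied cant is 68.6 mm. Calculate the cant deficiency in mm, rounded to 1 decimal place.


Cant deficiency = equilibrium cant - actual cant
CD = 143.7 - 68.6
CD = 75.1 mm

75.1


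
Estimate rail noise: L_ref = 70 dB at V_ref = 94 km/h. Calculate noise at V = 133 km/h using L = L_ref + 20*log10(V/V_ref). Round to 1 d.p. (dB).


V/V_ref = 133 / 94 = 1.414894
log10(1.414894) = 0.150724
20 * 0.150724 = 3.0145
L = 70 + 3.0145 = 73.0 dB

73.0


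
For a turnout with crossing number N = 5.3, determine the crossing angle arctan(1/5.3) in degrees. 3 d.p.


1/N = 1/5.3 = 0.188679
angle = arctan(0.188679) = 0.186487 rad
angle = 0.186487 * 180/pi = 10.685 degrees

10.685


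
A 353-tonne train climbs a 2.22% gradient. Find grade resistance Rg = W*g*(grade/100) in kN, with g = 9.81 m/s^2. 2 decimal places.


Rg = W * 9.81 * grade / 100
Rg = 353 * 9.81 * 2.22 / 100
Rg = 3462.93 * 0.0222
Rg = 76.88 kN

76.88


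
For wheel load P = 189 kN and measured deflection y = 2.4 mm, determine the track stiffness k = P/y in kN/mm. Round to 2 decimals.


Track stiffness k = P / y
k = 189 / 2.4
k = 78.75 kN/mm

78.75


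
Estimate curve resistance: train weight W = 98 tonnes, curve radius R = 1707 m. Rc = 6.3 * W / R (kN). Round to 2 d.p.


Rc = 6.3 * W / R
Rc = 6.3 * 98 / 1707
Rc = 617.4 / 1707
Rc = 0.36 kN

0.36


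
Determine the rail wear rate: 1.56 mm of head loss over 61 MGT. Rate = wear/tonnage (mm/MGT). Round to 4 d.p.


Wear rate = total wear / cumulative tonnage
Rate = 1.56 / 61
Rate = 0.0256 mm/MGT

0.0256


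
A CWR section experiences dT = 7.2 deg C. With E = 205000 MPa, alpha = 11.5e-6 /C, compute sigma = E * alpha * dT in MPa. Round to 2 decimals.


sigma = E * alpha * dT
sigma = 205000 * 11.5e-6 * 7.2
sigma = 2.3575 * 7.2
sigma = 16.97 MPa

16.97


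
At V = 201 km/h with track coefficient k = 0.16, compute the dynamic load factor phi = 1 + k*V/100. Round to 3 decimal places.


phi = 1 + k * V / 100
phi = 1 + 0.16 * 201 / 100
phi = 1 + 0.3216
phi = 1.322

1.322


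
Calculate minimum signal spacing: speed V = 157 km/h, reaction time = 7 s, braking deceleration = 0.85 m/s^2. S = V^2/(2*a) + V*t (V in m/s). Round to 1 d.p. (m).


V = 157 / 3.6 = 43.6111 m/s
Braking distance = 43.6111^2 / (2*0.85) = 1118.7818 m
Sighting distance = 43.6111 * 7 = 305.2778 m
S = 1118.7818 + 305.2778 = 1424.1 m

1424.1


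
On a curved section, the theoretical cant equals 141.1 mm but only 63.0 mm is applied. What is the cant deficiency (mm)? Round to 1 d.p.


Cant deficiency = equilibrium cant - actual cant
CD = 141.1 - 63.0
CD = 78.1 mm

78.1


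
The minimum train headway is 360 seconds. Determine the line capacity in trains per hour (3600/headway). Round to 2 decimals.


Capacity = 3600 / headway
Capacity = 3600 / 360
Capacity = 10.00 trains/hour

10.00


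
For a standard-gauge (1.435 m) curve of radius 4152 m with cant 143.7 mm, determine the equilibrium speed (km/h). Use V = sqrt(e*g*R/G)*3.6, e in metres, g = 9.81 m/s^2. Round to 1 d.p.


Convert cant: e = 143.7 mm = 0.1437 m
V_ms = sqrt(0.1437 * 9.81 * 4152 / 1.435)
V_ms = sqrt(4078.788811) = 63.8654 m/s
V = 63.8654 * 3.6 = 229.9 km/h

229.9


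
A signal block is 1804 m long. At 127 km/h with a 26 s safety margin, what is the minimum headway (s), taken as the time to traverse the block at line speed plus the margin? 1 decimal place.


V = 127 / 3.6 = 35.2778 m/s
Block traversal time = 1804 / 35.2778 = 51.137 s
Headway = 51.137 + 26
Headway = 77.1 s

77.1


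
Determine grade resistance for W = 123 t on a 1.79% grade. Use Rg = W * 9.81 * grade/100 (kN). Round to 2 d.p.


Rg = W * 9.81 * grade / 100
Rg = 123 * 9.81 * 1.79 / 100
Rg = 1206.63 * 0.0179
Rg = 21.60 kN

21.60


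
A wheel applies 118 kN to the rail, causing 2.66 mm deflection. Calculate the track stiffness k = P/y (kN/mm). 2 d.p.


Track stiffness k = P / y
k = 118 / 2.66
k = 44.36 kN/mm

44.36


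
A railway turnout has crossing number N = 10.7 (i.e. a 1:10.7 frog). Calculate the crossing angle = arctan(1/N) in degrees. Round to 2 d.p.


1/N = 1/10.7 = 0.093458
angle = arctan(0.093458) = 0.093187 rad
angle = 0.093187 * 180/pi = 5.34 degrees

5.34


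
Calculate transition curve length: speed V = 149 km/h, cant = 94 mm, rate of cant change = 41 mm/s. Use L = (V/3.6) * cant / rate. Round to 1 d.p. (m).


Convert speed: V = 149 / 3.6 = 41.3889 m/s
L = 41.3889 * 94 / 41
L = 3890.5556 / 41
L = 94.9 m

94.9


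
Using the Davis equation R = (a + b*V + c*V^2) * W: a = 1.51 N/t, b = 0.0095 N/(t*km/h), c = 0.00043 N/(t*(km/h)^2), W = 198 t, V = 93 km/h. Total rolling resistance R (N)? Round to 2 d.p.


b*V = 0.0095 * 93 = 0.8835
c*V^2 = 0.00043 * 8649 = 3.71907
R_per_t = 1.51 + 0.8835 + 3.71907 = 6.11257 N/t
R_total = 6.11257 * 198 = 1210.29 N

1210.29


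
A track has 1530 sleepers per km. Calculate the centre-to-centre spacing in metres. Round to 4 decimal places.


Spacing = 1000 m / number of sleepers
Spacing = 1000 / 1530
Spacing = 0.6536 m

0.6536


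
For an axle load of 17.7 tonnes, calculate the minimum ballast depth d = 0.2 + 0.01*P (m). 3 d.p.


d = 0.2 + 0.01 * 17.7
d = 0.2 + 0.177
d = 0.377 m

0.377


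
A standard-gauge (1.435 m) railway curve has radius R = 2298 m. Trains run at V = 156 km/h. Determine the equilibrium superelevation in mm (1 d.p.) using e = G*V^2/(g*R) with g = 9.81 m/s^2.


Convert speed: V = 156 / 3.6 = 43.3333 m/s
Apply formula: e = 1.435 * 43.3333^2 / (9.81 * 2298)
e = 1.435 * 1877.7778 / 22543.38
e = 0.11953 m = 119.5 mm

119.5


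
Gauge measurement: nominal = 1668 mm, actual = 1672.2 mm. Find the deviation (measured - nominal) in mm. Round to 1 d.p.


Deviation = measured - nominal
Deviation = 1672.2 - 1668
Deviation = 4.2 mm

4.2


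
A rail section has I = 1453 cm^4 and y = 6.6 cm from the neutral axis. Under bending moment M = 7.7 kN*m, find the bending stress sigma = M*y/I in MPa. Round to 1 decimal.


Convert units:
M = 7.7 kN*m = 7700000 N*mm
y = 6.6 cm = 66 mm
I = 1453 cm^4 = 14530000 mm^4
sigma = 7700000 * 66 / 14530000
sigma = 35.0 MPa

35.0


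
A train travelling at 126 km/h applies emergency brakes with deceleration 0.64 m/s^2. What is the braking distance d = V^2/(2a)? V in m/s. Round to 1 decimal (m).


Convert speed: V = 126 / 3.6 = 35.0 m/s
V^2 = 1225.0
d = 1225.0 / (2 * 0.64)
d = 1225.0 / 1.28
d = 957.0 m

957.0


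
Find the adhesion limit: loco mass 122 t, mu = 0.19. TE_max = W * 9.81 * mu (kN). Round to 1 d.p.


TE_max = W * g * mu
TE_max = 122 * 9.81 * 0.19
TE_max = 1196.82 * 0.19
TE_max = 227.4 kN

227.4


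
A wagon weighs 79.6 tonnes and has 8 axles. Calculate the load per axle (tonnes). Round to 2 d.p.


Load per axle = total weight / number of axles
Load = 79.6 / 8
Load = 9.95 tonnes

9.95


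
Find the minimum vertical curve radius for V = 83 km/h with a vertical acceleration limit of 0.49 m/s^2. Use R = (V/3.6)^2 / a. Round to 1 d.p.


Convert speed: V = 83 / 3.6 = 23.0556 m/s
V^2 = 531.5586 m^2/s^2
R_v = 531.5586 / 0.49
R_v = 1084.8 m

1084.8


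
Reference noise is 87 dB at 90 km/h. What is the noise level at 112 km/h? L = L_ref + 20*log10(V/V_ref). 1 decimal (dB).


V/V_ref = 112 / 90 = 1.244444
log10(1.244444) = 0.094976
20 * 0.094976 = 1.8995
L = 87 + 1.8995 = 88.9 dB

88.9


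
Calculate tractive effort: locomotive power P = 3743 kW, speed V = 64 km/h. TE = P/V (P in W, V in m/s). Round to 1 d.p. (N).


Convert: P = 3743 kW = 3743000 W
V = 64 / 3.6 = 17.7778 m/s
TE = 3743000 / 17.7778
TE = 210543.8 N

210543.8


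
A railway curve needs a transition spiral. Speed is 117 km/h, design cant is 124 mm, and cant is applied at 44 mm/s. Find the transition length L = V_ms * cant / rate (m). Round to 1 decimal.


Convert speed: V = 117 / 3.6 = 32.5 m/s
L = 32.5 * 124 / 44
L = 4030.0 / 44
L = 91.6 m

91.6


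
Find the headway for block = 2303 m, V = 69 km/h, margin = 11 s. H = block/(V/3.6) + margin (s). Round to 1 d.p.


V = 69 / 3.6 = 19.1667 m/s
Block traversal time = 2303 / 19.1667 = 120.1565 s
Headway = 120.1565 + 11
Headway = 131.2 s

131.2


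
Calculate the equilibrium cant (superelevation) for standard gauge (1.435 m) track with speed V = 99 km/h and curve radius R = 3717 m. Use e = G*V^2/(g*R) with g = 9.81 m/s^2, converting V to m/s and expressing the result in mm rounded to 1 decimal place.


Convert speed: V = 99 / 3.6 = 27.5 m/s
Apply formula: e = 1.435 * 27.5^2 / (9.81 * 3717)
e = 1.435 * 756.25 / 36463.77
e = 0.029762 m = 29.8 mm

29.8


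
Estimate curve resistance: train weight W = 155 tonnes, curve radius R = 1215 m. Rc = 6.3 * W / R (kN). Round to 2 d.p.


Rc = 6.3 * W / R
Rc = 6.3 * 155 / 1215
Rc = 976.5 / 1215
Rc = 0.80 kN

0.80


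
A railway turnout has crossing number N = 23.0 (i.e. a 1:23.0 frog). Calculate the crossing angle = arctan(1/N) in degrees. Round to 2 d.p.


1/N = 1/23.0 = 0.043478
angle = arctan(0.043478) = 0.043451 rad
angle = 0.043451 * 180/pi = 2.49 degrees

2.49


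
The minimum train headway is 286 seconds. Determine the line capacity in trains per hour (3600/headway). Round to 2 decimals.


Capacity = 3600 / headway
Capacity = 3600 / 286
Capacity = 12.59 trains/hour

12.59


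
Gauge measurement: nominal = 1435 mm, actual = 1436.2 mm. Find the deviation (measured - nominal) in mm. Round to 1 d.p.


Deviation = measured - nominal
Deviation = 1436.2 - 1435
Deviation = 1.2 mm

1.2


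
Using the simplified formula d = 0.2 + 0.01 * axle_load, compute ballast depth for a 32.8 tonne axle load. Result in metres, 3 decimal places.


d = 0.2 + 0.01 * 32.8
d = 0.2 + 0.328
d = 0.528 m

0.528


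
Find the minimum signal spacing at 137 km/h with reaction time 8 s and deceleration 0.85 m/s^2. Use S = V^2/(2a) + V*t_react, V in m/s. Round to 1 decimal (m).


V = 137 / 3.6 = 38.0556 m/s
Braking distance = 38.0556^2 / (2*0.85) = 851.8972 m
Sighting distance = 38.0556 * 8 = 304.4444 m
S = 851.8972 + 304.4444 = 1156.3 m

1156.3


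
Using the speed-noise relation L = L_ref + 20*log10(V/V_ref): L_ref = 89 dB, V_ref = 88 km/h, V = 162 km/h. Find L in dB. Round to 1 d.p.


V/V_ref = 162 / 88 = 1.840909
log10(1.840909) = 0.265032
20 * 0.265032 = 5.3006
L = 89 + 5.3006 = 94.3 dB

94.3


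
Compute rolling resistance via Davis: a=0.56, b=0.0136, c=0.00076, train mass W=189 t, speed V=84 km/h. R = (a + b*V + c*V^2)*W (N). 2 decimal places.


b*V = 0.0136 * 84 = 1.1424
c*V^2 = 0.00076 * 7056 = 5.36256
R_per_t = 0.56 + 1.1424 + 5.36256 = 7.06496 N/t
R_total = 7.06496 * 189 = 1335.28 N

1335.28


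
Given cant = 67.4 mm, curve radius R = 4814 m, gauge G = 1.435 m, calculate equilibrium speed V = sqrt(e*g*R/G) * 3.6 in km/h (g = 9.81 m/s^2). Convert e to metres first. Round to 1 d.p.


Convert cant: e = 67.4 mm = 0.0674 m
V_ms = sqrt(0.0674 * 9.81 * 4814 / 1.435)
V_ms = sqrt(2218.110046) = 47.0968 m/s
V = 47.0968 * 3.6 = 169.5 km/h

169.5


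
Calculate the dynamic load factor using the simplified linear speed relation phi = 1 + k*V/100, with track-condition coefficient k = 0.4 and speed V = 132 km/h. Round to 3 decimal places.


phi = 1 + k * V / 100
phi = 1 + 0.4 * 132 / 100
phi = 1 + 0.528
phi = 1.528

1.528


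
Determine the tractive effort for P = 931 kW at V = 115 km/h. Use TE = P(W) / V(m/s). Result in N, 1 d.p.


Convert: P = 931 kW = 931000 W
V = 115 / 3.6 = 31.9444 m/s
TE = 931000 / 31.9444
TE = 29144.3 N

29144.3


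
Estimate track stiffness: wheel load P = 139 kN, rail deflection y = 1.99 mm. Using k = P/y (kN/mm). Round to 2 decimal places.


Track stiffness k = P / y
k = 139 / 1.99
k = 69.85 kN/mm

69.85


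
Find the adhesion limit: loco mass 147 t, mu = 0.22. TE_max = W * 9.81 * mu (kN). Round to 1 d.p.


TE_max = W * g * mu
TE_max = 147 * 9.81 * 0.22
TE_max = 1442.07 * 0.22
TE_max = 317.3 kN

317.3


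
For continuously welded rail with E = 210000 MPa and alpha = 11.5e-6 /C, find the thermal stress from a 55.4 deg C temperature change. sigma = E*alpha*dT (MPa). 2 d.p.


sigma = E * alpha * dT
sigma = 210000 * 11.5e-6 * 55.4
sigma = 2.415 * 55.4
sigma = 133.79 MPa

133.79


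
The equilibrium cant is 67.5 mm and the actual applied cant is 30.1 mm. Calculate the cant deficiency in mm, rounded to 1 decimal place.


Cant deficiency = equilibrium cant - actual cant
CD = 67.5 - 30.1
CD = 37.4 mm

37.4


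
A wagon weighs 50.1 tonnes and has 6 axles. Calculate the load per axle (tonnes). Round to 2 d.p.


Load per axle = total weight / number of axles
Load = 50.1 / 6
Load = 8.35 tonnes

8.35


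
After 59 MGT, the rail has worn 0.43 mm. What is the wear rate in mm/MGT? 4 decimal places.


Wear rate = total wear / cumulative tonnage
Rate = 0.43 / 59
Rate = 0.0073 mm/MGT

0.0073


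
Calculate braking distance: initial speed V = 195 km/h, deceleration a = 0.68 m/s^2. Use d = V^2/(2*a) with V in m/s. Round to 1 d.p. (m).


Convert speed: V = 195 / 3.6 = 54.1667 m/s
V^2 = 2934.0278
d = 2934.0278 / (2 * 0.68)
d = 2934.0278 / 1.36
d = 2157.4 m

2157.4


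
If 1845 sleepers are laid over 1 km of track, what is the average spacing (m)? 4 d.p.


Spacing = 1000 m / number of sleepers
Spacing = 1000 / 1845
Spacing = 0.5420 m

0.5420


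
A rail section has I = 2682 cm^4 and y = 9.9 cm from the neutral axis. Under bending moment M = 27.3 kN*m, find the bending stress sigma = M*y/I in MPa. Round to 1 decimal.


Convert units:
M = 27.3 kN*m = 27300000 N*mm
y = 9.9 cm = 99 mm
I = 2682 cm^4 = 26820000 mm^4
sigma = 27300000 * 99 / 26820000
sigma = 100.8 MPa

100.8


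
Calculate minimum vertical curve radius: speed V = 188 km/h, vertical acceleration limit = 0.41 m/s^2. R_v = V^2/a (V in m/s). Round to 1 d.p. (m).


Convert speed: V = 188 / 3.6 = 52.2222 m/s
V^2 = 2727.1605 m^2/s^2
R_v = 2727.1605 / 0.41
R_v = 6651.6 m

6651.6


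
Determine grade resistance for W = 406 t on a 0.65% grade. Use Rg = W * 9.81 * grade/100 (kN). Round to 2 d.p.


Rg = W * 9.81 * grade / 100
Rg = 406 * 9.81 * 0.65 / 100
Rg = 3982.86 * 0.0065
Rg = 25.89 kN

25.89


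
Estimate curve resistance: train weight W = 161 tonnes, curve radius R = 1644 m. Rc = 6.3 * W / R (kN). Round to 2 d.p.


Rc = 6.3 * W / R
Rc = 6.3 * 161 / 1644
Rc = 1014.3 / 1644
Rc = 0.62 kN

0.62


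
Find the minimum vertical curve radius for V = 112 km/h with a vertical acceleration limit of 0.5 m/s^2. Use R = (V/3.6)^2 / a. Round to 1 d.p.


Convert speed: V = 112 / 3.6 = 31.1111 m/s
V^2 = 967.9012 m^2/s^2
R_v = 967.9012 / 0.5
R_v = 1935.8 m

1935.8


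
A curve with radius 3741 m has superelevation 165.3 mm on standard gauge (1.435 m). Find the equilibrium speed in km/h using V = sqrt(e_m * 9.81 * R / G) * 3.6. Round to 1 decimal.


Convert cant: e = 165.3 mm = 0.1653 m
V_ms = sqrt(0.1653 * 9.81 * 3741 / 1.435)
V_ms = sqrt(4227.4421) = 65.0188 m/s
V = 65.0188 * 3.6 = 234.1 km/h

234.1


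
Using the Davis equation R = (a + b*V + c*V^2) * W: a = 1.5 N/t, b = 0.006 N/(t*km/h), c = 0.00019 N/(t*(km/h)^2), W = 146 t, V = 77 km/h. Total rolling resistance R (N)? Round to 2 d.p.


b*V = 0.006 * 77 = 0.462
c*V^2 = 0.00019 * 5929 = 1.12651
R_per_t = 1.5 + 0.462 + 1.12651 = 3.08851 N/t
R_total = 3.08851 * 146 = 450.92 N

450.92


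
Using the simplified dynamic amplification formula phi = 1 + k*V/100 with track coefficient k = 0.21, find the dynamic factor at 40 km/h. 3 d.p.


phi = 1 + k * V / 100
phi = 1 + 0.21 * 40 / 100
phi = 1 + 0.084
phi = 1.084

1.084


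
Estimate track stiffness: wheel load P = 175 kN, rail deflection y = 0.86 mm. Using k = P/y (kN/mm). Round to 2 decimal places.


Track stiffness k = P / y
k = 175 / 0.86
k = 203.49 kN/mm

203.49


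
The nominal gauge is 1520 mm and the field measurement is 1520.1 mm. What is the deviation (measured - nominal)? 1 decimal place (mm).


Deviation = measured - nominal
Deviation = 1520.1 - 1520
Deviation = 0.1 mm

0.1


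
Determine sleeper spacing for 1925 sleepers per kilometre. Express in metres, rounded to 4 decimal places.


Spacing = 1000 m / number of sleepers
Spacing = 1000 / 1925
Spacing = 0.5195 m

0.5195


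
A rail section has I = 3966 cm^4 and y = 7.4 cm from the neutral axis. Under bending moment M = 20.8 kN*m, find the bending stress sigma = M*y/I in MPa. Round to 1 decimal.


Convert units:
M = 20.8 kN*m = 20800000 N*mm
y = 7.4 cm = 74 mm
I = 3966 cm^4 = 39660000 mm^4
sigma = 20800000 * 74 / 39660000
sigma = 38.8 MPa

38.8


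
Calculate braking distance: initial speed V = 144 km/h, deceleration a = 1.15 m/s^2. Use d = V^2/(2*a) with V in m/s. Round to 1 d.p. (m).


Convert speed: V = 144 / 3.6 = 40.0 m/s
V^2 = 1600.0
d = 1600.0 / (2 * 1.15)
d = 1600.0 / 2.3
d = 695.7 m

695.7


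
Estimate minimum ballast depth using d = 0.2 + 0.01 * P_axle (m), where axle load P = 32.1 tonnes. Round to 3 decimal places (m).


d = 0.2 + 0.01 * 32.1
d = 0.2 + 0.321
d = 0.521 m

0.521


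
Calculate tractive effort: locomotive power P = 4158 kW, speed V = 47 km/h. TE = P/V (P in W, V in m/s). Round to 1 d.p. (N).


Convert: P = 4158 kW = 4158000 W
V = 47 / 3.6 = 13.0556 m/s
TE = 4158000 / 13.0556
TE = 318485.1 N

318485.1


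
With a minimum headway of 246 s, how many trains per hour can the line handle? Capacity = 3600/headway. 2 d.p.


Capacity = 3600 / headway
Capacity = 3600 / 246
Capacity = 14.63 trains/hour

14.63


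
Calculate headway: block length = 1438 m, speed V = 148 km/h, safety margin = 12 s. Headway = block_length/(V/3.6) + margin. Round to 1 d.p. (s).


V = 148 / 3.6 = 41.1111 m/s
Block traversal time = 1438 / 41.1111 = 34.9784 s
Headway = 34.9784 + 12
Headway = 47.0 s

47.0


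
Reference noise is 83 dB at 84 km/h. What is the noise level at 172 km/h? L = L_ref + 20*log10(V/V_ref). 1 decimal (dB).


V/V_ref = 172 / 84 = 2.047619
log10(2.047619) = 0.311249
20 * 0.311249 = 6.225
L = 83 + 6.225 = 89.2 dB

89.2


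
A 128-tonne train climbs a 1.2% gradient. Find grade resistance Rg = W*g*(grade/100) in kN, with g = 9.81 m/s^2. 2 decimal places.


Rg = W * 9.81 * grade / 100
Rg = 128 * 9.81 * 1.2 / 100
Rg = 1255.68 * 0.012
Rg = 15.07 kN

15.07


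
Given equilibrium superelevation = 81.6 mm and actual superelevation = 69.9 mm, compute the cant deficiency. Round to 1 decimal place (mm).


Cant deficiency = equilibrium cant - actual cant
CD = 81.6 - 69.9
CD = 11.7 mm

11.7


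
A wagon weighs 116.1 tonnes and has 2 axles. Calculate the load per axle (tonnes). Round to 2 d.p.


Load per axle = total weight / number of axles
Load = 116.1 / 2
Load = 58.05 tonnes

58.05


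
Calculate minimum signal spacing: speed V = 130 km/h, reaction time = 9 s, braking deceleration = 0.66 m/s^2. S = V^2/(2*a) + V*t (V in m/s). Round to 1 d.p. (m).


V = 130 / 3.6 = 36.1111 m/s
Braking distance = 36.1111^2 / (2*0.66) = 987.8881 m
Sighting distance = 36.1111 * 9 = 325.0 m
S = 987.8881 + 325.0 = 1312.9 m

1312.9


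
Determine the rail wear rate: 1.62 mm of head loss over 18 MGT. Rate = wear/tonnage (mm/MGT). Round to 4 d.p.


Wear rate = total wear / cumulative tonnage
Rate = 1.62 / 18
Rate = 0.0900 mm/MGT

0.0900


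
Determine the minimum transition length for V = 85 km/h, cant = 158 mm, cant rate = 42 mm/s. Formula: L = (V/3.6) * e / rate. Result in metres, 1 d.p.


Convert speed: V = 85 / 3.6 = 23.6111 m/s
L = 23.6111 * 158 / 42
L = 3730.5556 / 42
L = 88.8 m

88.8


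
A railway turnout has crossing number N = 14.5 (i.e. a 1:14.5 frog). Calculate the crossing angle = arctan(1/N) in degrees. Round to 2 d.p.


1/N = 1/14.5 = 0.068966
angle = arctan(0.068966) = 0.068856 rad
angle = 0.068856 * 180/pi = 3.95 degrees

3.95


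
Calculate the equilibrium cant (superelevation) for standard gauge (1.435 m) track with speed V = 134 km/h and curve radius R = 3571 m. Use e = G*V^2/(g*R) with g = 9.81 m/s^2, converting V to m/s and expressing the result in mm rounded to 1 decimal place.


Convert speed: V = 134 / 3.6 = 37.2222 m/s
Apply formula: e = 1.435 * 37.2222^2 / (9.81 * 3571)
e = 1.435 * 1385.4938 / 35031.51
e = 0.056754 m = 56.8 mm

56.8


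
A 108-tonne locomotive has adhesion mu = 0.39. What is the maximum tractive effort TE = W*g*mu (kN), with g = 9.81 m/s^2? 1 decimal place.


TE_max = W * g * mu
TE_max = 108 * 9.81 * 0.39
TE_max = 1059.48 * 0.39
TE_max = 413.2 kN

413.2


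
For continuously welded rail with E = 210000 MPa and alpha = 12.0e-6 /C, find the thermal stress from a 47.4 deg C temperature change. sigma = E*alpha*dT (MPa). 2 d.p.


sigma = E * alpha * dT
sigma = 210000 * 12.0e-6 * 47.4
sigma = 2.52 * 47.4
sigma = 119.45 MPa

119.45


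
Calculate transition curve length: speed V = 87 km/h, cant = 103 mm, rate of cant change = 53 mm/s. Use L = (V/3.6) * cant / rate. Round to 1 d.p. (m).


Convert speed: V = 87 / 3.6 = 24.1667 m/s
L = 24.1667 * 103 / 53
L = 2489.1667 / 53
L = 47.0 m

47.0


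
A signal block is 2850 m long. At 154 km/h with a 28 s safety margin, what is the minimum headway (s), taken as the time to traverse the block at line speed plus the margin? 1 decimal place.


V = 154 / 3.6 = 42.7778 m/s
Block traversal time = 2850 / 42.7778 = 66.6234 s
Headway = 66.6234 + 28
Headway = 94.6 s

94.6


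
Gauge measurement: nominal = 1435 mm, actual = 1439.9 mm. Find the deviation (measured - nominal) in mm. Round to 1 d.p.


Deviation = measured - nominal
Deviation = 1439.9 - 1435
Deviation = 4.9 mm

4.9


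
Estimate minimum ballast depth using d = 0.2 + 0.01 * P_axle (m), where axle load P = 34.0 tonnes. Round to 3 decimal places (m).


d = 0.2 + 0.01 * 34.0
d = 0.2 + 0.34
d = 0.540 m

0.540


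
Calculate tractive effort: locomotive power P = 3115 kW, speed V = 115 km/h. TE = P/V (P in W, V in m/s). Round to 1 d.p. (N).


Convert: P = 3115 kW = 3115000 W
V = 115 / 3.6 = 31.9444 m/s
TE = 3115000 / 31.9444
TE = 97513.0 N

97513.0


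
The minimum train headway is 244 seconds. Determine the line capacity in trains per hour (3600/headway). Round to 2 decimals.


Capacity = 3600 / headway
Capacity = 3600 / 244
Capacity = 14.75 trains/hour

14.75


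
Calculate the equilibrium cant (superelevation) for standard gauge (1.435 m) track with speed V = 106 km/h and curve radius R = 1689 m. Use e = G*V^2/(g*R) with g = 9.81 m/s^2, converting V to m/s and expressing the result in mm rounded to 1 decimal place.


Convert speed: V = 106 / 3.6 = 29.4444 m/s
Apply formula: e = 1.435 * 29.4444^2 / (9.81 * 1689)
e = 1.435 * 866.9753 / 16569.09
e = 0.075086 m = 75.1 mm

75.1


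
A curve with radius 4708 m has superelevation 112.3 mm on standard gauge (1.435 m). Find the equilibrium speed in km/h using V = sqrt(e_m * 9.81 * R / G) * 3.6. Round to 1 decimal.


Convert cant: e = 112.3 mm = 0.1123 m
V_ms = sqrt(0.1123 * 9.81 * 4708 / 1.435)
V_ms = sqrt(3614.375891) = 60.1197 m/s
V = 60.1197 * 3.6 = 216.4 km/h

216.4


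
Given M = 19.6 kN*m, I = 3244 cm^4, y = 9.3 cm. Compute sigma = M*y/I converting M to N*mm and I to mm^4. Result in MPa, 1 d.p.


Convert units:
M = 19.6 kN*m = 19600000 N*mm
y = 9.3 cm = 93 mm
I = 3244 cm^4 = 32440000 mm^4
sigma = 19600000 * 93 / 32440000
sigma = 56.2 MPa

56.2


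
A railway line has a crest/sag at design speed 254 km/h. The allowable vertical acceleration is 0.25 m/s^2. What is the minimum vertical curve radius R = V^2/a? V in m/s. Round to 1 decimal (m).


Convert speed: V = 254 / 3.6 = 70.5556 m/s
V^2 = 4978.0864 m^2/s^2
R_v = 4978.0864 / 0.25
R_v = 19912.3 m

19912.3


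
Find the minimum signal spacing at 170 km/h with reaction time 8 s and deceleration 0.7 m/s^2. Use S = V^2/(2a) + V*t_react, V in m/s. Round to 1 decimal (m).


V = 170 / 3.6 = 47.2222 m/s
Braking distance = 47.2222^2 / (2*0.7) = 1592.8131 m
Sighting distance = 47.2222 * 8 = 377.7778 m
S = 1592.8131 + 377.7778 = 1970.6 m

1970.6


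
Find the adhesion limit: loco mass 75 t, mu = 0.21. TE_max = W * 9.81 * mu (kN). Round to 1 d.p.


TE_max = W * g * mu
TE_max = 75 * 9.81 * 0.21
TE_max = 735.75 * 0.21
TE_max = 154.5 kN

154.5


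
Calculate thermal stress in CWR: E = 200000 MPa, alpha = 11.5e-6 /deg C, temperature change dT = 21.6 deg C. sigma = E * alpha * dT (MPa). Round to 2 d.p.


sigma = E * alpha * dT
sigma = 200000 * 11.5e-6 * 21.6
sigma = 2.3 * 21.6
sigma = 49.68 MPa

49.68


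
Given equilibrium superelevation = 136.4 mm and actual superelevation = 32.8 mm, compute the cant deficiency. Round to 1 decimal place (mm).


Cant deficiency = equilibrium cant - actual cant
CD = 136.4 - 32.8
CD = 103.6 mm

103.6


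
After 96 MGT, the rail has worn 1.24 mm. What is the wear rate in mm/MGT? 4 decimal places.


Wear rate = total wear / cumulative tonnage
Rate = 1.24 / 96
Rate = 0.0129 mm/MGT

0.0129


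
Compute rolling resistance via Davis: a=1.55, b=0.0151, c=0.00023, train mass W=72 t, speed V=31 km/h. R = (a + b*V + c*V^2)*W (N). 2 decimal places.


b*V = 0.0151 * 31 = 0.4681
c*V^2 = 0.00023 * 961 = 0.22103
R_per_t = 1.55 + 0.4681 + 0.22103 = 2.23913 N/t
R_total = 2.23913 * 72 = 161.22 N

161.22


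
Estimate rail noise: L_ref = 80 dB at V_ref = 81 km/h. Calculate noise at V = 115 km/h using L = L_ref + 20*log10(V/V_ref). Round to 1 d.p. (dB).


V/V_ref = 115 / 81 = 1.419753
log10(1.419753) = 0.152213
20 * 0.152213 = 3.0443
L = 80 + 3.0443 = 83.0 dB

83.0


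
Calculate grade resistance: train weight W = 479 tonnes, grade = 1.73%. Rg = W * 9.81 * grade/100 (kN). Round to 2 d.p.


Rg = W * 9.81 * grade / 100
Rg = 479 * 9.81 * 1.73 / 100
Rg = 4698.99 * 0.0173
Rg = 81.29 kN

81.29


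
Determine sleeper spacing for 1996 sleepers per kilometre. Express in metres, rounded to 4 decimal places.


Spacing = 1000 m / number of sleepers
Spacing = 1000 / 1996
Spacing = 0.5010 m

0.5010


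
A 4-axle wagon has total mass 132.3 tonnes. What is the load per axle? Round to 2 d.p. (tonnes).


Load per axle = total weight / number of axles
Load = 132.3 / 4
Load = 33.08 tonnes

33.08


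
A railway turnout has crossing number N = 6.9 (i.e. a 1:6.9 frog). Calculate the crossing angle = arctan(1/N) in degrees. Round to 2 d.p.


1/N = 1/6.9 = 0.144928
angle = arctan(0.144928) = 0.143925 rad
angle = 0.143925 * 180/pi = 8.25 degrees

8.25


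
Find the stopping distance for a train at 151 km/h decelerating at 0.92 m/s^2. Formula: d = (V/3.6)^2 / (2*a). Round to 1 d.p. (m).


Convert speed: V = 151 / 3.6 = 41.9444 m/s
V^2 = 1759.3364
d = 1759.3364 / (2 * 0.92)
d = 1759.3364 / 1.84
d = 956.2 m

956.2


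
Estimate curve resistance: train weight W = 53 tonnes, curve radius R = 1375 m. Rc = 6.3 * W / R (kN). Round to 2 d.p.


Rc = 6.3 * W / R
Rc = 6.3 * 53 / 1375
Rc = 333.9 / 1375
Rc = 0.24 kN

0.24


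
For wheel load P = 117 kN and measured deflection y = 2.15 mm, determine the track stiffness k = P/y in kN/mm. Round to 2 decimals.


Track stiffness k = P / y
k = 117 / 2.15
k = 54.42 kN/mm

54.42


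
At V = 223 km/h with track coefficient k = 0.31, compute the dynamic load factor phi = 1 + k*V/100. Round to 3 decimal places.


phi = 1 + k * V / 100
phi = 1 + 0.31 * 223 / 100
phi = 1 + 0.6913
phi = 1.691

1.691


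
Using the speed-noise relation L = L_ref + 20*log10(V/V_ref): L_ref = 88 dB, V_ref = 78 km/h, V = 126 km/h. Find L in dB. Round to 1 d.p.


V/V_ref = 126 / 78 = 1.615385
log10(1.615385) = 0.208276
20 * 0.208276 = 4.1655
L = 88 + 4.1655 = 92.2 dB

92.2


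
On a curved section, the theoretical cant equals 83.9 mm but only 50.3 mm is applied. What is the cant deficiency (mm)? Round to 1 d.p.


Cant deficiency = equilibrium cant - actual cant
CD = 83.9 - 50.3
CD = 33.6 mm

33.6


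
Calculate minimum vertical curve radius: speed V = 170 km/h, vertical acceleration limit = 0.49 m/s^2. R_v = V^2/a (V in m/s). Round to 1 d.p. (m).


Convert speed: V = 170 / 3.6 = 47.2222 m/s
V^2 = 2229.9383 m^2/s^2
R_v = 2229.9383 / 0.49
R_v = 4550.9 m

4550.9


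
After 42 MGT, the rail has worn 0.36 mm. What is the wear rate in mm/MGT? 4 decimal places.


Wear rate = total wear / cumulative tonnage
Rate = 0.36 / 42
Rate = 0.0086 mm/MGT

0.0086


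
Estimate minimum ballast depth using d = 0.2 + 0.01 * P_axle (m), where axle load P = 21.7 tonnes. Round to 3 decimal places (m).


d = 0.2 + 0.01 * 21.7
d = 0.2 + 0.217
d = 0.417 m

0.417


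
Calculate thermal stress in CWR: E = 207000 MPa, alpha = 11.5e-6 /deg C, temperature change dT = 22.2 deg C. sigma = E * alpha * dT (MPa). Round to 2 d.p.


sigma = E * alpha * dT
sigma = 207000 * 11.5e-6 * 22.2
sigma = 2.3805 * 22.2
sigma = 52.85 MPa

52.85


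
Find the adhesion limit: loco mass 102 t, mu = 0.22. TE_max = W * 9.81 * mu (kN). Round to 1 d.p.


TE_max = W * g * mu
TE_max = 102 * 9.81 * 0.22
TE_max = 1000.62 * 0.22
TE_max = 220.1 kN

220.1


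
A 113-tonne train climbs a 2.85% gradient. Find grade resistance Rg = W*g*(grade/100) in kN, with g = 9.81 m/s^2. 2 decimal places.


Rg = W * 9.81 * grade / 100
Rg = 113 * 9.81 * 2.85 / 100
Rg = 1108.53 * 0.0285
Rg = 31.59 kN

31.59


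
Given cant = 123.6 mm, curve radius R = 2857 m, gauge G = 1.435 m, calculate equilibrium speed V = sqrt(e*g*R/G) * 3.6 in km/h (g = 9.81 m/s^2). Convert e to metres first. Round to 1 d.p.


Convert cant: e = 123.6 mm = 0.1236 m
V_ms = sqrt(0.1236 * 9.81 * 2857 / 1.435)
V_ms = sqrt(2414.047534) = 49.133 m/s
V = 49.133 * 3.6 = 176.9 km/h

176.9


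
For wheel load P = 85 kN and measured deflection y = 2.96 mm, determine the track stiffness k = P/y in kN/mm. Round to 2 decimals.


Track stiffness k = P / y
k = 85 / 2.96
k = 28.72 kN/mm

28.72


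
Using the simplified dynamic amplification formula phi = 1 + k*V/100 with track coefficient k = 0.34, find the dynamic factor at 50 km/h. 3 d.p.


phi = 1 + k * V / 100
phi = 1 + 0.34 * 50 / 100
phi = 1 + 0.17
phi = 1.170

1.170


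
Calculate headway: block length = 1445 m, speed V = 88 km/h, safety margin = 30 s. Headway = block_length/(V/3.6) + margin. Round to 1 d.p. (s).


V = 88 / 3.6 = 24.4444 m/s
Block traversal time = 1445 / 24.4444 = 59.1136 s
Headway = 59.1136 + 30
Headway = 89.1 s

89.1


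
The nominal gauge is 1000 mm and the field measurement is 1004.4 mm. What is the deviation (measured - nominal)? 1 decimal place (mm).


Deviation = measured - nominal
Deviation = 1004.4 - 1000
Deviation = 4.4 mm

4.4


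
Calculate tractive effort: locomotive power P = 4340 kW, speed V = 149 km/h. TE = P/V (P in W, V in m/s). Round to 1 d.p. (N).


Convert: P = 4340 kW = 4340000 W
V = 149 / 3.6 = 41.3889 m/s
TE = 4340000 / 41.3889
TE = 104859.1 N

104859.1


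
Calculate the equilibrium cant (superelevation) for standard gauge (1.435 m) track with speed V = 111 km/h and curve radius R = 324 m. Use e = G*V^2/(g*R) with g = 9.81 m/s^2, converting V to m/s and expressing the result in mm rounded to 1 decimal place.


Convert speed: V = 111 / 3.6 = 30.8333 m/s
Apply formula: e = 1.435 * 30.8333^2 / (9.81 * 324)
e = 1.435 * 950.6944 / 3178.44
e = 0.429219 m = 429.2 mm

429.2


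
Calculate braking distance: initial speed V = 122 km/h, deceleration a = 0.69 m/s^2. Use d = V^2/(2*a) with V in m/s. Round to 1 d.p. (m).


Convert speed: V = 122 / 3.6 = 33.8889 m/s
V^2 = 1148.4568
d = 1148.4568 / (2 * 0.69)
d = 1148.4568 / 1.38
d = 832.2 m

832.2


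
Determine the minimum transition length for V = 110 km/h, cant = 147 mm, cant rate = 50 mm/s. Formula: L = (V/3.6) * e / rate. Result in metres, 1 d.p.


Convert speed: V = 110 / 3.6 = 30.5556 m/s
L = 30.5556 * 147 / 50
L = 4491.6667 / 50
L = 89.8 m

89.8


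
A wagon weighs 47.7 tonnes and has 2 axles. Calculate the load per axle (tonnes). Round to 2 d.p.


Load per axle = total weight / number of axles
Load = 47.7 / 2
Load = 23.85 tonnes

23.85


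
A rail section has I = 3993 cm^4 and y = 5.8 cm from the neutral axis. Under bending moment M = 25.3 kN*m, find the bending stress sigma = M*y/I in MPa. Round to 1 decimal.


Convert units:
M = 25.3 kN*m = 25300000 N*mm
y = 5.8 cm = 58 mm
I = 3993 cm^4 = 39930000 mm^4
sigma = 25300000 * 58 / 39930000
sigma = 36.7 MPa

36.7


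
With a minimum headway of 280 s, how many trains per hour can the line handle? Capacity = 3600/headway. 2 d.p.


Capacity = 3600 / headway
Capacity = 3600 / 280
Capacity = 12.86 trains/hour

12.86


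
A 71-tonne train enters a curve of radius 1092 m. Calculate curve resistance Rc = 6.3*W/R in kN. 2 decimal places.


Rc = 6.3 * W / R
Rc = 6.3 * 71 / 1092
Rc = 447.3 / 1092
Rc = 0.41 kN

0.41


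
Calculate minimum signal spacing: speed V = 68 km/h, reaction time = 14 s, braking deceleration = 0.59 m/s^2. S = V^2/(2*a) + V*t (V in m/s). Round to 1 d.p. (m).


V = 68 / 3.6 = 18.8889 m/s
Braking distance = 18.8889^2 / (2*0.59) = 302.3645 m
Sighting distance = 18.8889 * 14 = 264.4444 m
S = 302.3645 + 264.4444 = 566.8 m

566.8


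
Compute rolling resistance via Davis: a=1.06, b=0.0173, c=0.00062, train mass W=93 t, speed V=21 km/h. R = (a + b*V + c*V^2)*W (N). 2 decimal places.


b*V = 0.0173 * 21 = 0.3633
c*V^2 = 0.00062 * 441 = 0.27342
R_per_t = 1.06 + 0.3633 + 0.27342 = 1.69672 N/t
R_total = 1.69672 * 93 = 157.79 N

157.79


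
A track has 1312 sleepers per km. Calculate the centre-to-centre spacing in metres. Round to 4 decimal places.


Spacing = 1000 m / number of sleepers
Spacing = 1000 / 1312
Spacing = 0.7622 m

0.7622


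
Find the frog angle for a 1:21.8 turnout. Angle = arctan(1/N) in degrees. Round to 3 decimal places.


1/N = 1/21.8 = 0.045872
angle = arctan(0.045872) = 0.045839 rad
angle = 0.045839 * 180/pi = 2.626 degrees

2.626


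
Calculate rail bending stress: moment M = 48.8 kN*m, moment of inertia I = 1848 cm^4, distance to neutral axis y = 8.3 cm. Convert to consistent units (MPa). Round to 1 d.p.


Convert units:
M = 48.8 kN*m = 48800000 N*mm
y = 8.3 cm = 83 mm
I = 1848 cm^4 = 18480000 mm^4
sigma = 48800000 * 83 / 18480000
sigma = 219.2 MPa

219.2


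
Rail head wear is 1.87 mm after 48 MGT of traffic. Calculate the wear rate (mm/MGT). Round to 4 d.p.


Wear rate = total wear / cumulative tonnage
Rate = 1.87 / 48
Rate = 0.0390 mm/MGT

0.0390


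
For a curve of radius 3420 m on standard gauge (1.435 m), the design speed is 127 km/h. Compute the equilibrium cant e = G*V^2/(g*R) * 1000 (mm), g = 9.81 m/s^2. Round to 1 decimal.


Convert speed: V = 127 / 3.6 = 35.2778 m/s
Apply formula: e = 1.435 * 35.2778^2 / (9.81 * 3420)
e = 1.435 * 1244.5216 / 33550.2
e = 0.05323 m = 53.2 mm

53.2


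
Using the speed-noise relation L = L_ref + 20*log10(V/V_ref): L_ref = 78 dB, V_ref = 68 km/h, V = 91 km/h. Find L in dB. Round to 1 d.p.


V/V_ref = 91 / 68 = 1.338235
log10(1.338235) = 0.126532
20 * 0.126532 = 2.5306
L = 78 + 2.5306 = 80.5 dB

80.5
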